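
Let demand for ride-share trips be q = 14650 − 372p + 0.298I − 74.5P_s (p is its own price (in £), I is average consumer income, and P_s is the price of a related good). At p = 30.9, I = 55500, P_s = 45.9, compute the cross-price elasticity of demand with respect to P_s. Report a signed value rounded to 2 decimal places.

-0.21

At the given values, q = 14650 − 372(30.9) + 0.298(55500) − 74.5(45.9) = 16274.65.
∂q/∂P_s = -74.5.
E = (-74.5) × (45.9/16274.65) = -0.2101…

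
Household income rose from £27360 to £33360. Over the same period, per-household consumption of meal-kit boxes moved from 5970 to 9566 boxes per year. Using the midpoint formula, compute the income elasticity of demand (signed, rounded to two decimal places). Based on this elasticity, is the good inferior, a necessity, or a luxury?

2.34; luxury

%ΔQ = (9566 − 5970)/[( 5970 + 9566)/2] = 3596/7768 = 0.462924…
%ΔIncome = (33360 − 27360)/[( 27360 + 33360)/2] = 6000/30360 = 0.197628…
E_income = (3596/7768) / (6000/30360) = 2.3423…
E_income > 1 ⇒ normal good, luxury.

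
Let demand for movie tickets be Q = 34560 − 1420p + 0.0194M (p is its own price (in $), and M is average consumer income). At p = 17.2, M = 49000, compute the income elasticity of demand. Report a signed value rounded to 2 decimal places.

At the given values, Q = 34560 − 1420(17.2) + 0.0194(49000) = 11086.6.
∂Q/∂M = 0.0194.
E = (0.0194) × (49000/11086.6) = 0.0857…

0.09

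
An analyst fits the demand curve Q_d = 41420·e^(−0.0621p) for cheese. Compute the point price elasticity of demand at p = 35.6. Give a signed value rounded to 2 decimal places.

dQ_d/dp = −0.0621·Q_d = -281.956. At p = 35.6, Q_d = 4540.35.
Ed = (dQ_d/dp)·(p/Q_d) = (-281.956) × (35.6/4540.35) = -2.2107…

-2.21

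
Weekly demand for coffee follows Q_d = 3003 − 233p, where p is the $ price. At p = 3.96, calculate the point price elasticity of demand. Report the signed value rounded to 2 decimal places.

-0.44

dQ_d/dp = −233. At p = 3.96, Q_d = 3003 − 233(3.96) = 2080.32.
Ed = (dQ_d/dp)·(p/Q_d) = −233 × (3.96/2080.32) = -0.4435…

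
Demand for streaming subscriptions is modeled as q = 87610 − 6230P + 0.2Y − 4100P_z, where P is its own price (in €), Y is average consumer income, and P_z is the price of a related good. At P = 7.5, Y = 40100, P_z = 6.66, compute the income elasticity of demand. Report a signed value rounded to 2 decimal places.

At the given values, q = 87610 − 6230(7.5) + 0.2(40100) − 4100(6.66) = 21599.
∂q/∂Y = 0.2.
E = (0.2) × (40100/21599) = 0.3713…

0.37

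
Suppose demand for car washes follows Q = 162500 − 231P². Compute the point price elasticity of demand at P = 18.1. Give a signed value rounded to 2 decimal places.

-1.74

dQ/dP = −2·231·P = -8362.2. At P = 18.1, Q = 86822.09.
Ed = (dQ/dP)·(P/Q) = (-8362.2) × (18.1/86822.09) = -1.7432…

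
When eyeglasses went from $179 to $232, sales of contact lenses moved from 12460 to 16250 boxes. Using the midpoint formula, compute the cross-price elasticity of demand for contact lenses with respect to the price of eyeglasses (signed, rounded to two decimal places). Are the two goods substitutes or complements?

%ΔQ_{contact lenses} = (16250 − 12460)/avg = 3790/14355 = 0.264019…
%ΔP_{eyeglasses} = (232 − 179)/avg = 53/205.5 = 0.257907…
E_cross = (3790/14355) / (53/205.5) = 1.0236…
E_cross > 0 ⇒ the goods are substitutes.

1.02; substitutes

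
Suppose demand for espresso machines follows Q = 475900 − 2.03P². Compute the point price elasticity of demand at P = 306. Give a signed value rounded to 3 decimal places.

-1.330

dQ/dP = −2·2.03·P = -1242.36. At P = 306, Q = 285818.92.
Ed = (dQ/dP)·(P/Q) = (-1242.36) × (306/285818.92) = -1.33008…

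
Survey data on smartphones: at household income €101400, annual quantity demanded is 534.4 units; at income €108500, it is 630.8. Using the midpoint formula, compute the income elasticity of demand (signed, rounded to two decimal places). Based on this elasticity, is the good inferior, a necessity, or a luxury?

%ΔQ = (630.8 − 534.4)/[( 534.4 + 630.8)/2] = 96.4/582.6 = 0.165465…
%ΔIncome = (108500 − 101400)/[( 101400 + 108500)/2] = 7100/104950 = 0.067651…
E_income = (96.4/582.6) / (7100/104950) = 2.4458…
E_income > 1 ⇒ normal good, luxury.

2.45; luxury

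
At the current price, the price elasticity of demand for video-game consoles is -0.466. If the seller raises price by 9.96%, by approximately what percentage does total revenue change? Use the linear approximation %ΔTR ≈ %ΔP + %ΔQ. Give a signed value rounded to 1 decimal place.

+5.3%

%ΔQ ≈ Ed × %ΔP = (-0.466) × (+9.96%) = -4.6414%
%ΔTR ≈ %ΔP + %ΔQ = (+9.96%) + (-4.6414%) = +5.3186%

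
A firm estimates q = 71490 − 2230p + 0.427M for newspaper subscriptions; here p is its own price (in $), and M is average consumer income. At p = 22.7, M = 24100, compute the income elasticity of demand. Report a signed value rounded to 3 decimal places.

At the given values, q = 71490 − 2230(22.7) + 0.427(24100) = 31159.7.
∂q/∂M = 0.427.
E = (0.427) × (24100/31159.7) = 0.33025…

0.330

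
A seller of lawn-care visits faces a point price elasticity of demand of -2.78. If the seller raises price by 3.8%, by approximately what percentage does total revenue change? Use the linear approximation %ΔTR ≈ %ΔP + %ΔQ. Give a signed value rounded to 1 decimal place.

%ΔQ ≈ Ed × %ΔP = (-2.78) × (+3.8%) = -10.5640%
%ΔTR ≈ %ΔP + %ΔQ = (+3.8%) + (-10.5640%) = -6.7640%

-6.8%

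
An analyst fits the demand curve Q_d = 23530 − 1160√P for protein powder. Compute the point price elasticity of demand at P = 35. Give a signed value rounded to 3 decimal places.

dQ_d/dP = −1160/(2√P) = -98.0379. At P = 35, Q_d = 16667.3.
Ed = (dQ_d/dP)·(P/Q_d) = (-98.0379) × (35/16667.3) = -0.20587…

-0.206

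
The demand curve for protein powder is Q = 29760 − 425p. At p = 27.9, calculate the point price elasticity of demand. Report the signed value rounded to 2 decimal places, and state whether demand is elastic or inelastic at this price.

dQ/dp = −425. At p = 27.9, Q = 29760 − 425(27.9) = 17902.5.
Ed = (dQ/dp)·(p/Q) = −425 × (27.9/17902.5) = -0.6623…
|Ed| = 0.66 < 1, so demand is inelastic.

-0.66; inelastic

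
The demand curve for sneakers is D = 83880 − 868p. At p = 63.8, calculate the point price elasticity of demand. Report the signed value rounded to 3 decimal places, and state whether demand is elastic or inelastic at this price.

-1.943; elastic

dD/dp = −868. At p = 63.8, D = 83880 − 868(63.8) = 28501.6.
Ed = (dD/dp)·(p/D) = −868 × (63.8/28501.6) = -1.94299…
|Ed| = 1.943 > 1, so demand is elastic.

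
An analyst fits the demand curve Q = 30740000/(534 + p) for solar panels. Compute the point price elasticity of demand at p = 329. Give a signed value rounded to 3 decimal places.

dQ/dp = −30740000/(534 + p)² = -41.2745. At p = 329, Q = 35619.9.
Ed = (dQ/dp)·(p/Q) = (-41.2745) × (329/35619.9) = -0.38122…

-0.381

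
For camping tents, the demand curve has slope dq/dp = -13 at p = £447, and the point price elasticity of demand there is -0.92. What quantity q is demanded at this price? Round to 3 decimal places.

6316.304

Ed = (dq/dp)·(p/q) ⇒ q = (dq/dp)·p/Ed = (-13)·447/(-0.92) = 6316.30434…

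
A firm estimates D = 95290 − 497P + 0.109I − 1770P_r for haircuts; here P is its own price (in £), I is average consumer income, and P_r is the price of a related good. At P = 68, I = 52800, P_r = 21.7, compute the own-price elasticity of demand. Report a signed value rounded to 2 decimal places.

At the given values, D = 95290 − 497(68) + 0.109(52800) − 1770(21.7) = 28840.2.
∂D/∂P = −497.
E = (-497) × (68/28840.2) = -1.1718…

-1.17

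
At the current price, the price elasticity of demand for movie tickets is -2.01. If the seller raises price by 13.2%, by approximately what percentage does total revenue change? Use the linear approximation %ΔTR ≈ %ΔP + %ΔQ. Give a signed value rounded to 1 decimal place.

%ΔQ ≈ Ed × %ΔP = (-2.01) × (+13.2%) = -26.5320%
%ΔTR ≈ %ΔP + %ΔQ = (+13.2%) + (-26.5320%) = -13.3320%

-13.3%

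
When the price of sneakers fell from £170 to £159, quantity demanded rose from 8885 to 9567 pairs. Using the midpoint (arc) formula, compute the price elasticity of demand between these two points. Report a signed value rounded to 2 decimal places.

-1.11

%ΔQ = (9567 − 8885) / [(8885 + 9567)/2] = 682/9226 = 0.073921…
%ΔP = (159 − 170) / [(170 + 159)/2] = -11/164.5 = -0.066869…
Arc Ed = %ΔQ / %ΔP = (682/9226) / (-11/164.5) = -1.1054…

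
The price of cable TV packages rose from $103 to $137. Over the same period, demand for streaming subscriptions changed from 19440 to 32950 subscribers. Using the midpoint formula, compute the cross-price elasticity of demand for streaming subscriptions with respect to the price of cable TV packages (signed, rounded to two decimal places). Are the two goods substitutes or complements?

1.82; substitutes

%ΔQ_{streaming subscriptions} = (32950 − 19440)/avg = 13510/26195 = 0.515747…
%ΔP_{cable TV packages} = (137 − 103)/avg = 34/120 = 0.283333…
E_cross = (13510/26195) / (34/120) = 1.8202…
E_cross > 0 ⇒ the goods are substitutes.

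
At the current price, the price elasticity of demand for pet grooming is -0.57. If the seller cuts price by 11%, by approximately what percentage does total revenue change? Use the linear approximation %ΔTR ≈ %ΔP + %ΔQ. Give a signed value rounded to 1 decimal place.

%ΔQ ≈ Ed × %ΔP = (-0.57) × (-11%) = +6.2700%
%ΔTR ≈ %ΔP + %ΔQ = (-11%) + (+6.2700%) = -4.7300%

-4.7%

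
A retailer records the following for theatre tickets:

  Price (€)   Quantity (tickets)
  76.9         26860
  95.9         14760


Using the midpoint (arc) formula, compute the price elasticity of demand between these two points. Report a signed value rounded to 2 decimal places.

-2.64

%ΔQ = (14760 − 26860) / [(26860 + 14760)/2] = -12100/20810 = -0.581451…
%ΔP = (95.9 − 76.9) / [(76.9 + 95.9)/2] = 19/86.4 = 0.219907…
Arc Ed = %ΔQ / %ΔP = (-12100/20810) / (19/86.4) = -2.6440…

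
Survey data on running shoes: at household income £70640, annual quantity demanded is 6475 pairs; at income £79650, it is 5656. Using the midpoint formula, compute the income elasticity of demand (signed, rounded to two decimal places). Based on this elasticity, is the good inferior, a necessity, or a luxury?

-1.13; inferior

%ΔQ = (5656 − 6475)/[( 6475 + 5656)/2] = -819/6065.5 = -0.135025…
%ΔIncome = (79650 − 70640)/[( 70640 + 79650)/2] = 9010/75145 = 0.119901…
E_income = (-819/6065.5) / (9010/75145) = -1.1261…
E_income < 0 ⇒ inferior good.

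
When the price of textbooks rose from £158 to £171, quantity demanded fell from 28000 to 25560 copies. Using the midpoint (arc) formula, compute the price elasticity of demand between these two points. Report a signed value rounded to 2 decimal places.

%ΔQ = (25560 − 28000) / [(28000 + 25560)/2] = -2440/26780 = -0.091112…
%ΔP = (171 − 158) / [(158 + 171)/2] = 13/164.5 = 0.079027…
Arc Ed = %ΔQ / %ΔP = (-2440/26780) / (13/164.5) = -1.1529…

-1.15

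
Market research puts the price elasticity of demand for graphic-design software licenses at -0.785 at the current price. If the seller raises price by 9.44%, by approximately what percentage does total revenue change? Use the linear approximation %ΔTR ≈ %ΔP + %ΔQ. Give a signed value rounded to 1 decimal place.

%ΔQ ≈ Ed × %ΔP = (-0.785) × (+9.44%) = -7.4104%
%ΔTR ≈ %ΔP + %ΔQ = (+9.44%) + (-7.4104%) = +2.0296%

+2.0%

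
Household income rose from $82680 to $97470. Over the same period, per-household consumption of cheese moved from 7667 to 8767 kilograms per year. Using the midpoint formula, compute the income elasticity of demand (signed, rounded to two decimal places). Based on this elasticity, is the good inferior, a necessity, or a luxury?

0.82; necessity

%ΔQ = (8767 − 7667)/[( 7667 + 8767)/2] = 1100/8217 = 0.133868…
%ΔIncome = (97470 − 82680)/[( 82680 + 97470)/2] = 14790/90075 = 0.164196…
E_income = (1100/8217) / (14790/90075) = 0.8152…
0 < E_income < 1 ⇒ normal good, necessity.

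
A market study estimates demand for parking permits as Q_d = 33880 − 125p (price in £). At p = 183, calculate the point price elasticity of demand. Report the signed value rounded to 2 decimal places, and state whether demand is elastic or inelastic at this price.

dQ_d/dp = −125. At p = 183, Q_d = 33880 − 125(183) = 11005.
Ed = (dQ_d/dp)·(p/Q_d) = −125 × (183/11005) = -2.0786…
|Ed| = 2.08 > 1, so demand is elastic.

-2.08; elastic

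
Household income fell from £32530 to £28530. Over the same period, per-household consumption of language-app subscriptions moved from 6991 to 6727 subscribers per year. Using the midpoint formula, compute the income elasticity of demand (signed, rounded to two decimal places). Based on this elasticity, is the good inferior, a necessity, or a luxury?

%ΔQ = (6727 − 6991)/[( 6991 + 6727)/2] = -264/6859 = -0.038489…
%ΔIncome = (28530 − 32530)/[( 32530 + 28530)/2] = -4000/30530 = -0.131018…
E_income = (-264/6859) / (-4000/30530) = 0.2937…
0 < E_income < 1 ⇒ normal good, necessity.

0.29; necessity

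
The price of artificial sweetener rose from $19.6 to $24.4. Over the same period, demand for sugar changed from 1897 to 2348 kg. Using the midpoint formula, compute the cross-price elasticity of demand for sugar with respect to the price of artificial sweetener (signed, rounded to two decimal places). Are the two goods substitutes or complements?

0.97; substitutes

%ΔQ_{sugar} = (2348 − 1897)/avg = 451/2122.5 = 0.212485…
%ΔP_{artificial sweetener} = (24.4 − 19.6)/avg = 4.8/22 = 0.218181…
E_cross = (451/2122.5) / (4.8/22) = 0.9738…
E_cross > 0 ⇒ the goods are substitutes.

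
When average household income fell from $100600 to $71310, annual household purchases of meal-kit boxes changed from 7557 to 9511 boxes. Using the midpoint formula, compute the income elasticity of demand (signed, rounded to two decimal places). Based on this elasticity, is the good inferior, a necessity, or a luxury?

%ΔQ = (9511 − 7557)/[( 7557 + 9511)/2] = 1954/8534 = 0.228966…
%ΔIncome = (71310 − 100600)/[( 100600 + 71310)/2] = -29290/85955 = -0.340759…
E_income = (1954/8534) / (-29290/85955) = -0.6719…
E_income < 0 ⇒ inferior good.

-0.67; inferior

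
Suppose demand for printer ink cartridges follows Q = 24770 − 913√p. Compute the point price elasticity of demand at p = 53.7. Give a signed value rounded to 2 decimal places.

-0.19

dQ/dp = −913/(2√p) = -62.2951. At p = 53.7, Q = 18079.5.
Ed = (dQ/dp)·(p/Q) = (-62.2951) × (53.7/18079.5) = -0.1850…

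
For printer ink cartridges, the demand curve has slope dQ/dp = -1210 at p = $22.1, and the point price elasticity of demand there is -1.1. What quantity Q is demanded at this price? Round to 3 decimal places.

Ed = (dQ/dp)·(p/Q) ⇒ Q = (dQ/dp)·p/Ed = (-1210)·22.1/(-1.1) = 24310

24310.000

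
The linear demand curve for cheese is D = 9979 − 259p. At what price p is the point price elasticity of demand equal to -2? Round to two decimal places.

25.69

Ed = −259p/(9979 − 259p). Set this equal to -2:
259p = 2·(9979 − 259p) ⇒ 259p(1 + 2) = 2·9979
p = 2·9979 / (259·3) = 25.6859…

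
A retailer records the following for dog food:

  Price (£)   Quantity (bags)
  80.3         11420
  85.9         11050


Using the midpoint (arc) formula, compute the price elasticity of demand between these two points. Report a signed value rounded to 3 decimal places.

-0.489

%ΔQ = (11050 − 11420) / [(11420 + 11050)/2] = -370/11235 = -0.032932…
%ΔP = (85.9 − 80.3) / [(80.3 + 85.9)/2] = 5.6/83.1 = 0.067388…
Arc Ed = %ΔQ / %ΔP = (-370/11235) / (5.6/83.1) = -0.48869…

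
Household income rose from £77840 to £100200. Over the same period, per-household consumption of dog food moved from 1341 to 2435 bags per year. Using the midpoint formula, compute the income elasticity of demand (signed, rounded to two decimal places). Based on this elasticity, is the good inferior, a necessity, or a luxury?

2.31; luxury

%ΔQ = (2435 − 1341)/[( 1341 + 2435)/2] = 1094/1888 = 0.579449…
%ΔIncome = (100200 − 77840)/[( 77840 + 100200)/2] = 22360/89020 = 0.251179…
E_income = (1094/1888) / (22360/89020) = 2.3069…
E_income > 1 ⇒ normal good, luxury.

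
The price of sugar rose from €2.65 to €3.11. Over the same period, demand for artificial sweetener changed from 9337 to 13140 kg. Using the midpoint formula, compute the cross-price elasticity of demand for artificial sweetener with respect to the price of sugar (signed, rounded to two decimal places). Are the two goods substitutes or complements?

2.12; substitutes

%ΔQ_{artificial sweetener} = (13140 − 9337)/avg = 3803/11238.5 = 0.338390…
%ΔP_{sugar} = (3.11 − 2.65)/avg = 0.46/2.88 = 0.159722…
E_cross = (3803/11238.5) / (0.46/2.88) = 2.1186…
E_cross > 0 ⇒ the goods are substitutes.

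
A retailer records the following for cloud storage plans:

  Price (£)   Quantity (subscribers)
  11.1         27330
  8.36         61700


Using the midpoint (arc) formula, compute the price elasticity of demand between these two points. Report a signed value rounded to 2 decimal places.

-2.74

%ΔQ = (61700 − 27330) / [(27330 + 61700)/2] = 34370/44515 = 0.772099…
%ΔP = (8.36 − 11.1) / [(11.1 + 8.36)/2] = -2.74/9.73 = -0.281603…
Arc Ed = %ΔQ / %ΔP = (34370/44515) / (-2.74/9.73) = -2.7417…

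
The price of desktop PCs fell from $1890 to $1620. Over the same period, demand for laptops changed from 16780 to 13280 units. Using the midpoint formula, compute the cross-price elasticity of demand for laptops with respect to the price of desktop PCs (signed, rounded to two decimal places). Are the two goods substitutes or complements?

%ΔQ_{laptops} = (13280 − 16780)/avg = -3500/15030 = -0.232867…
%ΔP_{desktop PCs} = (1620 − 1890)/avg = -270/1755 = -0.153846…
E_cross = (-3500/15030) / (-270/1755) = 1.5136…
E_cross > 0 ⇒ the goods are substitutes.

1.51; substitutes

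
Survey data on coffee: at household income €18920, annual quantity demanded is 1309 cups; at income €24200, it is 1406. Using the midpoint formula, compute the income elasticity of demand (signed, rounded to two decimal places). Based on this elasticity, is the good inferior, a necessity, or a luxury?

0.29; necessity

%ΔQ = (1406 − 1309)/[( 1309 + 1406)/2] = 97/1357.5 = 0.071454…
%ΔIncome = (24200 − 18920)/[( 18920 + 24200)/2] = 5280/21560 = 0.244897…
E_income = (97/1357.5) / (5280/21560) = 0.2917…
0 < E_income < 1 ⇒ normal good, necessity.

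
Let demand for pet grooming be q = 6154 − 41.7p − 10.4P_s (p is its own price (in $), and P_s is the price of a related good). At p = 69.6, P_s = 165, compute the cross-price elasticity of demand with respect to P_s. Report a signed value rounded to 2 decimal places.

-1.12

At the given values, q = 6154 − 41.7(69.6) − 10.4(165) = 1535.68.
∂q/∂P_s = -10.4.
E = (-10.4) × (165/1535.68) = -1.1174…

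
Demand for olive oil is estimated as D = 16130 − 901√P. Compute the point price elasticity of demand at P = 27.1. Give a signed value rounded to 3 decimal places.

-0.205

dD/dP = −901/(2√P) = -86.5387. At P = 27.1, D = 11439.6.
Ed = (dD/dP)·(P/D) = (-86.5387) × (27.1/11439.6) = -0.20500…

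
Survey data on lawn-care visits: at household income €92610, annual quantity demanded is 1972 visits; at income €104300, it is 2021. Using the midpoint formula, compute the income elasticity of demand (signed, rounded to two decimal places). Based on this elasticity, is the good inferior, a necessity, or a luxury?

0.21; necessity

%ΔQ = (2021 − 1972)/[( 1972 + 2021)/2] = 49/1996.5 = 0.024542…
%ΔIncome = (104300 − 92610)/[( 92610 + 104300)/2] = 11690/98455 = 0.118734…
E_income = (49/1996.5) / (11690/98455) = 0.2067…
0 < E_income < 1 ⇒ normal good, necessity.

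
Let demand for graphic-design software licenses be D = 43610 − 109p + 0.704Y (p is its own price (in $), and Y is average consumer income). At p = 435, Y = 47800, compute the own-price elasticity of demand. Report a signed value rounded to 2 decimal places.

At the given values, D = 43610 − 109(435) + 0.704(47800) = 29846.2.
∂D/∂p = −109.
E = (-109) × (435/29846.2) = -1.5886…

-1.59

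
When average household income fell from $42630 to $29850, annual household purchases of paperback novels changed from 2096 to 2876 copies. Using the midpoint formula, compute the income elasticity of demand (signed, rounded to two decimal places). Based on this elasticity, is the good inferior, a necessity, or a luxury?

-0.89; inferior

%ΔQ = (2876 − 2096)/[( 2096 + 2876)/2] = 780/2486 = 0.313757…
%ΔIncome = (29850 − 42630)/[( 42630 + 29850)/2] = -12780/36240 = -0.352649…
E_income = (780/2486) / (-12780/36240) = -0.8897…
E_income < 0 ⇒ inferior good.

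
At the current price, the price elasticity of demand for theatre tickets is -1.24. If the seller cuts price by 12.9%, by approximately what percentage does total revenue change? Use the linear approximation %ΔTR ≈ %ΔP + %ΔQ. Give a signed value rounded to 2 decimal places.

+3.10%

%ΔQ ≈ Ed × %ΔP = (-1.24) × (-12.9%) = +15.9960%
%ΔTR ≈ %ΔP + %ΔQ = (-12.9%) + (+15.9960%) = +3.0960%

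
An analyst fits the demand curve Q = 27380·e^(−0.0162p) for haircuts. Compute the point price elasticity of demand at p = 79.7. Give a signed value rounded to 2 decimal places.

dQ/dp = −0.0162·Q = -121.959. At p = 79.7, Q = 7528.33.
Ed = (dQ/dp)·(p/Q) = (-121.959) × (79.7/7528.33) = -1.2911…

-1.29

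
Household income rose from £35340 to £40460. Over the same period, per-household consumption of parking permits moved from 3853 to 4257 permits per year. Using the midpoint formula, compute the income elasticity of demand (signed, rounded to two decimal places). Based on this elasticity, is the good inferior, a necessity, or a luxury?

%ΔQ = (4257 − 3853)/[( 3853 + 4257)/2] = 404/4055 = 0.099630…
%ΔIncome = (40460 − 35340)/[( 35340 + 40460)/2] = 5120/37900 = 0.135092…
E_income = (404/4055) / (5120/37900) = 0.7374…
0 < E_income < 1 ⇒ normal good, necessity.

0.74; necessity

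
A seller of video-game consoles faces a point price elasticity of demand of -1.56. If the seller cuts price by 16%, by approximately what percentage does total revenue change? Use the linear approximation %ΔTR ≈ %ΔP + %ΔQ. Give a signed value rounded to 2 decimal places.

+8.96%

%ΔQ ≈ Ed × %ΔP = (-1.56) × (-16%) = +24.9600%
%ΔTR ≈ %ΔP + %ΔQ = (-16%) + (+24.9600%) = +8.9600%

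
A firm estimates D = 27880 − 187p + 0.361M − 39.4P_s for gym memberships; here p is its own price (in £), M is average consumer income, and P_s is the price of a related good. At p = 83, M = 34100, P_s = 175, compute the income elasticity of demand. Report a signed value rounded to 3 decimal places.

0.693

At the given values, D = 27880 − 187(83) + 0.361(34100) − 39.4(175) = 17774.1.
∂D/∂M = 0.361.
E = (0.361) × (34100/17774.1) = 0.69258…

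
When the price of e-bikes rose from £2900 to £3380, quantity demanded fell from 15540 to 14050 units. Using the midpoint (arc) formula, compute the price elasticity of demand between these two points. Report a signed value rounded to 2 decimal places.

-0.66

%ΔQ = (14050 − 15540) / [(15540 + 14050)/2] = -1490/14795 = -0.100709…
%ΔP = (3380 − 2900) / [(2900 + 3380)/2] = 480/3140 = 0.152866…
Arc Ed = %ΔQ / %ΔP = (-1490/14795) / (480/3140) = -0.6588…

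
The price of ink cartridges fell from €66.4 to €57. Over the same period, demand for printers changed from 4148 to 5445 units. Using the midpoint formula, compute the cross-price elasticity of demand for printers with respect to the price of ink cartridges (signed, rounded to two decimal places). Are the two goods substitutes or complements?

-1.77; complements

%ΔQ_{printers} = (5445 − 4148)/avg = 1297/4796.5 = 0.270405…
%ΔP_{ink cartridges} = (57 − 66.4)/avg = -9.4/61.7 = -0.152350…
E_cross = (1297/4796.5) / (-9.4/61.7) = -1.7748…
E_cross < 0 ⇒ the goods are complements.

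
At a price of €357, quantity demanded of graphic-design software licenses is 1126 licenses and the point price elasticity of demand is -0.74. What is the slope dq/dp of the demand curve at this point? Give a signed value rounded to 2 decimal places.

-2.33

Ed = (dq/dp)·(p/q) ⇒ dq/dp = Ed·q/p = (-0.74)·1126/357 = -2.3340…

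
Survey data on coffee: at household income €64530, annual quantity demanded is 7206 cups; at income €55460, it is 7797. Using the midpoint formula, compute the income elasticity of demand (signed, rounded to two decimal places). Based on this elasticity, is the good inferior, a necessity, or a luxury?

-0.52; inferior

%ΔQ = (7797 − 7206)/[( 7206 + 7797)/2] = 591/7501.5 = 0.078784…
%ΔIncome = (55460 − 64530)/[( 64530 + 55460)/2] = -9070/59995 = -0.151179…
E_income = (591/7501.5) / (-9070/59995) = -0.5211…
E_income < 0 ⇒ inferior good.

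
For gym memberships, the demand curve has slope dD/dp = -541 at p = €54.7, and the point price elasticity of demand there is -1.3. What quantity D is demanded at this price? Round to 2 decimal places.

Ed = (dD/dp)·(p/D) ⇒ D = (dD/dp)·p/Ed = (-541)·54.7/(-1.3) = 22763.6153…

22763.62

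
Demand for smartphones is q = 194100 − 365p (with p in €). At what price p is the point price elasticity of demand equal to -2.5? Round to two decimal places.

Ed = −365p/(194100 − 365p). Set this equal to -2.5:
365p = 2.5·(194100 − 365p) ⇒ 365p(1 + 2.5) = 2.5·194100
p = 2.5·194100 / (365·3.5) = 379.8434…

379.84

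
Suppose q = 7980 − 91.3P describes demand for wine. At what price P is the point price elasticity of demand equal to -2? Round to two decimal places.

58.27

Ed = −91.3P/(7980 − 91.3P). Set this equal to -2:
91.3P = 2·(7980 − 91.3P) ⇒ 91.3P(1 + 2) = 2·7980
P = 2·7980 / (91.3·3) = 58.2694…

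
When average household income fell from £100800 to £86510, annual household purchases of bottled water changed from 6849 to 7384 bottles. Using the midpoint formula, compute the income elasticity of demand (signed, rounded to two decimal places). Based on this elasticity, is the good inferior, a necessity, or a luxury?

-0.49; inferior

%ΔQ = (7384 − 6849)/[( 6849 + 7384)/2] = 535/7116.5 = 0.075177…
%ΔIncome = (86510 − 100800)/[( 100800 + 86510)/2] = -14290/93655 = -0.152581…
E_income = (535/7116.5) / (-14290/93655) = -0.4927…
E_income < 0 ⇒ inferior good.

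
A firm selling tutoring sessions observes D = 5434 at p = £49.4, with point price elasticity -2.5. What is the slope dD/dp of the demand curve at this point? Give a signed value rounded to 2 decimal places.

-275.00

Ed = (dD/dp)·(p/D) ⇒ dD/dp = Ed·D/p = (-2.5)·5434/49.4 = -275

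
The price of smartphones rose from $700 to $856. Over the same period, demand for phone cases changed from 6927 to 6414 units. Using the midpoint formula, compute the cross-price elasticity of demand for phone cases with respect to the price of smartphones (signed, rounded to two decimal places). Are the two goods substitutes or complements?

-0.38; complements

%ΔQ_{phone cases} = (6414 − 6927)/avg = -513/6670.5 = -0.076905…
%ΔP_{smartphones} = (856 − 700)/avg = 156/778 = 0.200514…
E_cross = (-513/6670.5) / (156/778) = -0.3835…
E_cross < 0 ⇒ the goods are complements.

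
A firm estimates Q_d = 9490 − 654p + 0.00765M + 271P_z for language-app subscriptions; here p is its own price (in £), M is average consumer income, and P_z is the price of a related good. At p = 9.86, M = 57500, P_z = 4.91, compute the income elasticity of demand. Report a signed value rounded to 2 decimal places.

At the given values, Q_d = 9490 − 654(9.86) + 0.00765(57500) + 271(4.91) = 4812.045.
∂Q_d/∂M = 0.00765.
E = (0.00765) × (57500/4812.045) = 0.0914…

0.09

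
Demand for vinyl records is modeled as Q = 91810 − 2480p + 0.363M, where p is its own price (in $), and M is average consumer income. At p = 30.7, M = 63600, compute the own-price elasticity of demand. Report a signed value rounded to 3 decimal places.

-1.964

At the given values, Q = 91810 − 2480(30.7) + 0.363(63600) = 38760.8.
∂Q/∂p = −2480.
E = (-2480) × (30.7/38760.8) = -1.96425…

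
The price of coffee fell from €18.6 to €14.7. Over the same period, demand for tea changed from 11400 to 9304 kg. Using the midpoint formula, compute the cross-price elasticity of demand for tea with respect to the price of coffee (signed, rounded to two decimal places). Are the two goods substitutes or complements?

0.86; substitutes

%ΔQ_{tea} = (9304 − 11400)/avg = -2096/10352 = -0.202472…
%ΔP_{coffee} = (14.7 − 18.6)/avg = -3.9/16.65 = -0.234234…
E_cross = (-2096/10352) / (-3.9/16.65) = 0.8644…
E_cross > 0 ⇒ the goods are substitutes.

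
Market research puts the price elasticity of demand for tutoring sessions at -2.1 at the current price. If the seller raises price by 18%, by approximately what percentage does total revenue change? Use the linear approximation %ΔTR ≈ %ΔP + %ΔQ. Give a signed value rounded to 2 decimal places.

-19.80%

%ΔQ ≈ Ed × %ΔP = (-2.1) × (+18%) = -37.8000%
%ΔTR ≈ %ΔP + %ΔQ = (+18%) + (-37.8000%) = -19.8000%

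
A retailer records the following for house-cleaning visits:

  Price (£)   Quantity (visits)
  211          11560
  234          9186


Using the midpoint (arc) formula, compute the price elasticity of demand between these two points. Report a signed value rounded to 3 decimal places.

%ΔQ = (9186 − 11560) / [(11560 + 9186)/2] = -2374/10373 = -0.228863…
%ΔP = (234 − 211) / [(211 + 234)/2] = 23/222.5 = 0.103370…
Arc Ed = %ΔQ / %ΔP = (-2374/10373) / (23/222.5) = -2.21400…

-2.214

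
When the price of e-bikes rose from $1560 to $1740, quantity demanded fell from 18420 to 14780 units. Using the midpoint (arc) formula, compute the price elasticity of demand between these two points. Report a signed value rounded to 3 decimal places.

%ΔQ = (14780 − 18420) / [(18420 + 14780)/2] = -3640/16600 = -0.219277…
%ΔP = (1740 − 1560) / [(1560 + 1740)/2] = 180/1650 = 0.109090…
Arc Ed = %ΔQ / %ΔP = (-3640/16600) / (180/1650) = -2.01004…

-2.010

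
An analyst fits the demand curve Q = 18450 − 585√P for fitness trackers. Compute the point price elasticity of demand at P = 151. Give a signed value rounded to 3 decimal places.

-0.319

dQ/dP = −585/(2√P) = -23.8033. At P = 151, Q = 11261.4.
Ed = (dQ/dP)·(P/Q) = (-23.8033) × (151/11261.4) = -0.31916…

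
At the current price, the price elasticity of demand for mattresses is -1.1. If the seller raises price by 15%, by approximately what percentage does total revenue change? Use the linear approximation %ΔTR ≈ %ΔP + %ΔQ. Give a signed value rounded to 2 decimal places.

%ΔQ ≈ Ed × %ΔP = (-1.1) × (+15%) = -16.5000%
%ΔTR ≈ %ΔP + %ΔQ = (+15%) + (-16.5000%) = -1.5000%

-1.50%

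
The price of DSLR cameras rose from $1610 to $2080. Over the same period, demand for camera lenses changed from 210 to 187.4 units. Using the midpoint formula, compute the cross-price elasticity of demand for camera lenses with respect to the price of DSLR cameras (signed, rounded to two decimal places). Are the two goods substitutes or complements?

%ΔQ_{camera lenses} = (187.4 − 210)/avg = -22.6/198.7 = -0.113739…
%ΔP_{DSLR cameras} = (2080 − 1610)/avg = 470/1845 = 0.254742…
E_cross = (-22.6/198.7) / (470/1845) = -0.4464…
E_cross < 0 ⇒ the goods are complements.

-0.45; complements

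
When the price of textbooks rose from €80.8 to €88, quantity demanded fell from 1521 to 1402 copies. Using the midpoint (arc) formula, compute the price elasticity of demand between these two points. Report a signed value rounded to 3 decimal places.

-0.954

%ΔQ = (1402 − 1521) / [(1521 + 1402)/2] = -119/1461.5 = -0.081423…
%ΔP = (88 − 80.8) / [(80.8 + 88)/2] = 7.2/84.4 = 0.085308…
Arc Ed = %ΔQ / %ΔP = (-119/1461.5) / (7.2/84.4) = -0.95446…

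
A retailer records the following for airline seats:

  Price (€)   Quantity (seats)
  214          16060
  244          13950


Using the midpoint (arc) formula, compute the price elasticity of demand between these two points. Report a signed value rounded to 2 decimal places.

-1.07

%ΔQ = (13950 − 16060) / [(16060 + 13950)/2] = -2110/15005 = -0.140619…
%ΔP = (244 − 214) / [(214 + 244)/2] = 30/229 = 0.131004…
Arc Ed = %ΔQ / %ΔP = (-2110/15005) / (30/229) = -1.0733…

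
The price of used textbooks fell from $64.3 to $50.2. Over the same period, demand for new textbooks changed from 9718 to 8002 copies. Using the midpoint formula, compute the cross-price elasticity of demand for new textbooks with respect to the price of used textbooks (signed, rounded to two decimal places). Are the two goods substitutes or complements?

%ΔQ_{new textbooks} = (8002 − 9718)/avg = -1716/8860 = -0.193679…
%ΔP_{used textbooks} = (50.2 − 64.3)/avg = -14.1/57.25 = -0.246288…
E_cross = (-1716/8860) / (-14.1/57.25) = 0.7863…
E_cross > 0 ⇒ the goods are substitutes.

0.79; substitutes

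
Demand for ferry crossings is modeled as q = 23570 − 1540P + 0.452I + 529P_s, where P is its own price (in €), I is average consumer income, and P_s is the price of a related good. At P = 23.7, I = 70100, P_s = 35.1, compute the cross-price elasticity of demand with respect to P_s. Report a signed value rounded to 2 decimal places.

At the given values, q = 23570 − 1540(23.7) + 0.452(70100) + 529(35.1) = 37325.1.
∂q/∂P_s = 529.
E = (529) × (35.1/37325.1) = 0.4974…

0.50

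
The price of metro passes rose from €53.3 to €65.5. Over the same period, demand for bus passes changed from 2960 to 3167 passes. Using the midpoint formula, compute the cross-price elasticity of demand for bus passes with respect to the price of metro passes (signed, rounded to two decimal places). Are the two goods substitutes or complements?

%ΔQ_{bus passes} = (3167 − 2960)/avg = 207/3063.5 = 0.067569…
%ΔP_{metro passes} = (65.5 − 53.3)/avg = 12.2/59.4 = 0.205387…
E_cross = (207/3063.5) / (12.2/59.4) = 0.3289…
E_cross > 0 ⇒ the goods are substitutes.

0.33; substitutes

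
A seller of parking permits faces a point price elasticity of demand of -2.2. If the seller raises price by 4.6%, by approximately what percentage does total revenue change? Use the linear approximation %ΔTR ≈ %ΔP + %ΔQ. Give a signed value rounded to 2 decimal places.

-5.52%

%ΔQ ≈ Ed × %ΔP = (-2.2) × (+4.6%) = -10.1200%
%ΔTR ≈ %ΔP + %ΔQ = (+4.6%) + (-10.1200%) = -5.5200%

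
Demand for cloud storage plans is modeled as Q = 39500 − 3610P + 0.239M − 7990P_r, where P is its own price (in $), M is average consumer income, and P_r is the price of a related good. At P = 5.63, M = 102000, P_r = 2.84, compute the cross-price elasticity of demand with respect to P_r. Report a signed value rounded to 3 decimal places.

At the given values, Q = 39500 − 3610(5.63) + 0.239(102000) − 7990(2.84) = 20862.1.
∂Q/∂P_r = -7990.
E = (-7990) × (2.84/20862.1) = -1.08769…

-1.088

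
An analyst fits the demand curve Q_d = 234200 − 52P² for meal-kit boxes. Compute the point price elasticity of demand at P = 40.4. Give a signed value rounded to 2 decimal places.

dQ_d/dP = −2·52·P = -4201.6. At P = 40.4, Q_d = 149327.68.
Ed = (dQ_d/dP)·(P/Q_d) = (-4201.6) × (40.4/149327.68) = -1.1367…

-1.14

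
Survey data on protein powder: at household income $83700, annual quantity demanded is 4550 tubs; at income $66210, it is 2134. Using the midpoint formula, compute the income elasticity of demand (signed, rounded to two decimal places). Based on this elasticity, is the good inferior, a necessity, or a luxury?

3.10; luxury

%ΔQ = (2134 − 4550)/[( 4550 + 2134)/2] = -2416/3342 = -0.722920…
%ΔIncome = (66210 − 83700)/[( 83700 + 66210)/2] = -17490/74955 = -0.233340…
E_income = (-2416/3342) / (-17490/74955) = 3.0981…
E_income > 1 ⇒ normal good, luxury.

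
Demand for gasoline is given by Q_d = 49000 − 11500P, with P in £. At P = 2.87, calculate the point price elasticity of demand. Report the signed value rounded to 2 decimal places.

dQ_d/dP = −11500. At P = 2.87, Q_d = 49000 − 11500(2.87) = 15995.
Ed = (dQ_d/dP)·(P/Q_d) = −11500 × (2.87/15995) = -2.0634…

-2.06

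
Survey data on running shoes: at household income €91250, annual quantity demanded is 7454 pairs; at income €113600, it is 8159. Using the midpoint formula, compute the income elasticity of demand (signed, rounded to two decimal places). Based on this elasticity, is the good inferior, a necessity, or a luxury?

%ΔQ = (8159 − 7454)/[( 7454 + 8159)/2] = 705/7806.5 = 0.090309…
%ΔIncome = (113600 − 91250)/[( 91250 + 113600)/2] = 22350/102425 = 0.218208…
E_income = (705/7806.5) / (22350/102425) = 0.4138…
0 < E_income < 1 ⇒ normal good, necessity.

0.41; necessity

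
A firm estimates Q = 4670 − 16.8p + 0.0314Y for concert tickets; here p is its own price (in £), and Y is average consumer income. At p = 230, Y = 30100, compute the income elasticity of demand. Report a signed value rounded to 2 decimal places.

At the given values, Q = 4670 − 16.8(230) + 0.0314(30100) = 1751.14.
∂Q/∂Y = 0.0314.
E = (0.0314) × (30100/1751.14) = 0.5397…

0.54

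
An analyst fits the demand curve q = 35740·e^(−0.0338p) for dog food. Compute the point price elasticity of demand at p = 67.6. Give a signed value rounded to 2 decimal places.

dq/dp = −0.0338·q = -122.959. At p = 67.6, q = 3637.84.
Ed = (dq/dp)·(p/q) = (-122.959) × (67.6/3637.84) = -2.2848…

-2.28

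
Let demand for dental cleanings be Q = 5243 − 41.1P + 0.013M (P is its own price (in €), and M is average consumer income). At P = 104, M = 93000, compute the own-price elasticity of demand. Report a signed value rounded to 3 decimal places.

-1.963

At the given values, Q = 5243 − 41.1(104) + 0.013(93000) = 2177.6.
∂Q/∂P = −41.1.
E = (-41.1) × (104/2177.6) = -1.96289…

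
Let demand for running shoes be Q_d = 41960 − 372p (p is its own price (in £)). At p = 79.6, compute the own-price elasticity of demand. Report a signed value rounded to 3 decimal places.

-2.398

At the given values, Q_d = 41960 − 372(79.6) = 12348.8.
∂Q_d/∂p = −372.
E = (-372) × (79.6/12348.8) = -2.39790…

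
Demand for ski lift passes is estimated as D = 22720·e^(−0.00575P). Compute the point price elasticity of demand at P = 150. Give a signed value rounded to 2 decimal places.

dD/dP = −0.00575·D = -55.1439. At P = 150, D = 9590.24.
Ed = (dD/dP)·(P/D) = (-55.1439) × (150/9590.24) = -0.8625

-0.86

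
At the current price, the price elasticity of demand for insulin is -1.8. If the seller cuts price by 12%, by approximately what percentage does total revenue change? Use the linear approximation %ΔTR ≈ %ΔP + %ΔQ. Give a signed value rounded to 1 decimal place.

%ΔQ ≈ Ed × %ΔP = (-1.8) × (-12%) = +21.6000%
%ΔTR ≈ %ΔP + %ΔQ = (-12%) + (+21.6000%) = +9.6000%

+9.6%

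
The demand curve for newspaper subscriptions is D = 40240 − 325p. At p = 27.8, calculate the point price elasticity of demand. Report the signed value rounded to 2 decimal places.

-0.29

dD/dp = −325. At p = 27.8, D = 40240 − 325(27.8) = 31205.
Ed = (dD/dp)·(p/D) = −325 × (27.8/31205) = -0.2895…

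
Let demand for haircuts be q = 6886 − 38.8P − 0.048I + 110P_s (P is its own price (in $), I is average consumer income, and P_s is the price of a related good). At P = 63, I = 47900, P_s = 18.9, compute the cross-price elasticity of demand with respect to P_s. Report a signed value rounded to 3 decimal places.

0.492

At the given values, q = 6886 − 38.8(63) − 0.048(47900) + 110(18.9) = 4221.4.
∂q/∂P_s = 110.
E = (110) × (18.9/4221.4) = 0.49249…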